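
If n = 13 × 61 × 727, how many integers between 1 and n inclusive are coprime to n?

522720

φ(13) = 13 − 1 = 12.
φ(61) = 61 − 1 = 60.
φ(727) = 727 − 1 = 726.
Since φ is multiplicative, φ(576511) = 12 · 60 · 726 = 522720.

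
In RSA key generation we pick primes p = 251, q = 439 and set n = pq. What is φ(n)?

φ(251) = 251 − 1 = 250.
φ(439) = 439 − 1 = 438.
φ(110189) = 250 × 438 = 109500.

109500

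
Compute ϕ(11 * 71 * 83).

57400

φ(64823) = 64823 · (1 − 1/11) · (1 − 1/71) · (1 − 1/83)
       = 64823 · 57400/64823 = 57400.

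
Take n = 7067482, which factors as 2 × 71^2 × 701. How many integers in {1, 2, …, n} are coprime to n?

3479000

φ(2) = 2 − 1 = 1.
φ(71^2) = 71^2 − 71^1 = 5041 − 71 = 4970.
φ(701) = 701 − 1 = 700.
Multiply: 1 · 4970 · 700 = 3479000.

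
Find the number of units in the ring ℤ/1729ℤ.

1729 = 7 × 13 × 19.
φ(7) = 7 − 1 = 6.
φ(13) = 13 − 1 = 12.
φ(19) = 19 − 1 = 18.
φ(1729) = 6 × 12 × 18 = 1296.

1296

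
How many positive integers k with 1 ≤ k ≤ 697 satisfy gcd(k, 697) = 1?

640

Prime factorization: 697 = 17 × 41.
φ(17) = 17 − 1 = 16.
φ(41) = 41 − 1 = 40.
φ(697) = 16 × 40 = 640.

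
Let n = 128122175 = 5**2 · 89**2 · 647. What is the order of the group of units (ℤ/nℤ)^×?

101189440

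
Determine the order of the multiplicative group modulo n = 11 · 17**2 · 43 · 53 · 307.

φ(2224196887) = 2224196887 · (1 − 1/11) · (1 − 1/17) · (1 − 1/43) · (1 − 1/53) · (1 − 1/307)
       = 2224196887 · 106928640/130835111 = 1817786880.

1817786880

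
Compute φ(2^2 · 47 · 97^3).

83100288

φ(171582524) = 171582524 · (1 − 1/2) · (1 − 1/47) · (1 − 1/97)
       = 171582524 · 4416/9118 = 83100288.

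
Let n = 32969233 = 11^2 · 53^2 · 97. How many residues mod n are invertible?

29103360

φ(32969233) = 32969233 · (1 − 1/11) · (1 − 1/53) · (1 − 1/97)
       = 32969233 · 49920/56551 = 29103360.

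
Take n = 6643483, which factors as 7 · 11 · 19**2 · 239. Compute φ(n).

φ(7) = 7 − 1 = 6.
φ(11) = 11 − 1 = 10.
φ(19^2) = 19^2 − 19^1 = 361 − 19 = 342.
φ(239) = 239 − 1 = 238.
φ(6643483) = 6 × 10 × 342 × 238 = 4883760.

4883760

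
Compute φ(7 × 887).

φ(7) = 7 − 1 = 6.
φ(887) = 887 − 1 = 886.
φ(6209) = 6 × 886 = 5316.

5316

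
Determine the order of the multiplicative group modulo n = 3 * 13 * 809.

φ(3) = 3 − 1 = 2.
φ(13) = 13 − 1 = 12.
φ(809) = 809 − 1 = 808.
Since φ is multiplicative, φ(31551) = 2 · 12 · 808 = 19392.

19392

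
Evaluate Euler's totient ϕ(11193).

First factor: 11193 = 3 × 7 × 13 × 41.
φ(3) = 3 − 1 = 2.
φ(7) = 7 − 1 = 6.
φ(13) = 13 − 1 = 12.
φ(41) = 41 − 1 = 40.
Multiply: 2 · 6 · 12 · 40 = 5760.

5760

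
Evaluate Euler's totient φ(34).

First factor: 34 = 2 · 17.
φ(2) = 2 − 1 = 1.
φ(17) = 17 − 1 = 16.
Since φ is multiplicative, φ(34) = 1 · 16 = 16.

16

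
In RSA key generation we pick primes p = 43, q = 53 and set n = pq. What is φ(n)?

2184

φ(n) = (p − 1)(q − 1) = (43−1)(53−1) = 42·52 = 2184.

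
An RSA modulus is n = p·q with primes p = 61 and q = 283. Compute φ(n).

16920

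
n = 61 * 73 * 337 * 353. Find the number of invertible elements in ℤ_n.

510935040

φ(61) = 61 − 1 = 60.
φ(73) = 73 − 1 = 72.
φ(337) = 337 − 1 = 336.
φ(353) = 353 − 1 = 352.
Multiply: 60 · 72 · 336 · 352 = 510935040.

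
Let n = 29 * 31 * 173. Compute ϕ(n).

144480

φ(29) = 29 − 1 = 28.
φ(31) = 31 − 1 = 30.
φ(173) = 173 − 1 = 172.
Since φ is multiplicative, φ(155527) = 28 · 30 · 172 = 144480.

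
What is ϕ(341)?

Prime factorization: 341 = 11 * 31.
φ(341) = 341 · (1 − 1/11) · (1 − 1/31)
       = 341 · 300/341 = 300.

300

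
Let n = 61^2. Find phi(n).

φ(3721) = 3721 · (1 − 1/61)
       = 3721 · 60/61 = 3660.

3660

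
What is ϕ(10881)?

6480

10881 = 3**3 · 13 · 31.
φ(3^3) = 3^2·(3−1) = 9·2 = 18.
φ(13) = 13 − 1 = 12.
φ(31) = 31 − 1 = 30.
φ(10881) = 18 × 12 × 30 = 6480.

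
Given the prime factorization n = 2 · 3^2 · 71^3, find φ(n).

φ(6442398) = 6442398 · (1 − 1/2) · (1 − 1/3) · (1 − 1/71)
       = 6442398 · 140/426 = 2117220.

2117220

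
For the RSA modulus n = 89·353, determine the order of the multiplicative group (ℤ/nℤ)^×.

φ(89) = 89 − 1 = 88.
φ(353) = 353 − 1 = 352.
φ(31417) = 88 × 352 = 30976.

30976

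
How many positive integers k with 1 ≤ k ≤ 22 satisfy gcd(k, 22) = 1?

10

Factor 22: 22 = 2 · 11.
φ(2) = 2 − 1 = 1.
φ(11) = 11 − 1 = 10.
Since φ is multiplicative, φ(22) = 1 · 10 = 10.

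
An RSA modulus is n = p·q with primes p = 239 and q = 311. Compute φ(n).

73780

φ(pq) = (p−1)(q−1) = 238 · 310 = 73780.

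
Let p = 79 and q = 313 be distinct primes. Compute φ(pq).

24336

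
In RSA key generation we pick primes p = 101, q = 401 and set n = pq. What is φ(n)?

40000

φ(101) = 101 − 1 = 100.
φ(401) = 401 − 1 = 400.
φ(40501) = 100 × 400 = 40000.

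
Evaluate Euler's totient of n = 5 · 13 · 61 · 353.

1013760

φ(1399645) = 1399645 · (1 − 1/5) · (1 − 1/13) · (1 − 1/61) · (1 − 1/353)
       = 1399645 · 1013760/1399645 = 1013760.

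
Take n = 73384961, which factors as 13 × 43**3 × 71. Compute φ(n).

65232720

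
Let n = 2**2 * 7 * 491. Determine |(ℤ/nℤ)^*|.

5880

φ(13748) = 13748 · (1 − 1/2) · (1 − 1/7) · (1 − 1/491)
       = 13748 · 2940/6874 = 5880.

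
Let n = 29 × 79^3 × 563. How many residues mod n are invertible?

7660253328

φ(29) = 29 − 1 = 28.
φ(79^3) = 79^2·(79−1) = 6241·78 = 486798.
φ(563) = 563 − 1 = 562.
Since φ is multiplicative, φ(8049847753) = 28 · 486798 · 562 = 7660253328.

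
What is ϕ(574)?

Prime factorization: 574 = 2 × 7 × 41.
φ(2) = 2 − 1 = 1.
φ(7) = 7 − 1 = 6.
φ(41) = 41 − 1 = 40.
φ(574) = 1 × 6 × 40 = 240.

240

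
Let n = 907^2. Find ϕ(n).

φ(907^2) = 907^2 − 907^1 = 822649 − 907 = 821742.

821742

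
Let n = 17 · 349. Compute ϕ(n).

φ(5933) = 5933 · (1 − 1/17) · (1 − 1/349)
       = 5933 · 5568/5933 = 5568.

5568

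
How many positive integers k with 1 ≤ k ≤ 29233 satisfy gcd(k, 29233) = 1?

26400

Prime factorization: 29233 = 23 · 31 · 41.
φ(23) = 23 − 1 = 22.
φ(31) = 31 − 1 = 30.
φ(41) = 41 − 1 = 40.
Multiply: 22 · 30 · 40 = 26400.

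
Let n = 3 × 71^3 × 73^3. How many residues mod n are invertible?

270783969120

φ(417700390461) = 417700390461 · (1 − 1/3) · (1 − 1/71) · (1 − 1/73)
       = 417700390461 · 10080/15549 = 270783969120.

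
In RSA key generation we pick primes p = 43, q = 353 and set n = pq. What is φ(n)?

φ(43) = 43 − 1 = 42.
φ(353) = 353 − 1 = 352.
Since φ is multiplicative, φ(15179) = 42 · 352 = 14784.

14784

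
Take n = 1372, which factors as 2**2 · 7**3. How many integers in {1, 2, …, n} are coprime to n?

588

φ(2^2) = 2^1·(2−1) = 2·1 = 2.
φ(7^3) = 7^3 − 7^2 = 343 − 49 = 294.
Since φ is multiplicative, φ(1372) = 2 · 294 = 588.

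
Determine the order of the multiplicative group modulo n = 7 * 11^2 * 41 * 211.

5544000

φ(7) = 7 − 1 = 6.
φ(11^2) = 11^1·(11−1) = 11·10 = 110.
φ(41) = 41 − 1 = 40.
φ(211) = 211 − 1 = 210.
Since φ is multiplicative, φ(7327397) = 6 · 110 · 40 · 210 = 5544000.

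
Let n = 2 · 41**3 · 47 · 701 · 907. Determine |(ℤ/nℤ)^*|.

1961605968000

φ(2) = 2 − 1 = 1.
φ(41^3) = 41^2·(41−1) = 1681·40 = 67240.
φ(47) = 47 − 1 = 46.
φ(701) = 701 − 1 = 700.
φ(907) = 907 − 1 = 906.
φ(4119122699218) = 1 × 67240 × 46 × 700 × 906 = 1961605968000.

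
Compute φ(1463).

1080

Prime factorization: 1463 = 7 · 11 · 19.
φ(7) = 7 − 1 = 6.
φ(11) = 11 − 1 = 10.
φ(19) = 19 − 1 = 18.
Since φ is multiplicative, φ(1463) = 6 · 10 · 18 = 1080.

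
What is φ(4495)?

3360

First factor: 4495 = 5 * 29 * 31.
φ(5) = 5 − 1 = 4.
φ(29) = 29 − 1 = 28.
φ(31) = 31 − 1 = 30.
Since φ is multiplicative, φ(4495) = 4 · 28 · 30 = 3360.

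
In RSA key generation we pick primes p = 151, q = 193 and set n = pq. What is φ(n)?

φ(29143) = 29143 · (1 − 1/151) · (1 − 1/193)
       = 29143 · 28800/29143 = 28800.

28800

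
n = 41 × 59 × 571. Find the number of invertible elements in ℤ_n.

φ(41) = 41 − 1 = 40.
φ(59) = 59 − 1 = 58.
φ(571) = 571 − 1 = 570.
φ(1381249) = 40 × 58 × 570 = 1322400.

1322400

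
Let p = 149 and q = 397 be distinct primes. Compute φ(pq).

58608

φ(59153) = 59153 · (1 − 1/149) · (1 − 1/397)
       = 59153 · 58608/59153 = 58608.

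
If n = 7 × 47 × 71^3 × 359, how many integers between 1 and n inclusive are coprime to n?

34866378960

φ(42273226121) = 42273226121 · (1 − 1/7) · (1 − 1/47) · (1 − 1/71) · (1 − 1/359)
       = 42273226121 · 6916560/8385881 = 34866378960.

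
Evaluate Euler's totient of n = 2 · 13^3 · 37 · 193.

φ(31377554) = 31377554 · (1 − 1/2) · (1 − 1/13) · (1 − 1/37) · (1 − 1/193)
       = 31377554 · 82944/185666 = 14017536.

14017536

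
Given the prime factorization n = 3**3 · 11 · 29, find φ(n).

5040

φ(3^3) = 3^2·(3−1) = 9·2 = 18.
φ(11) = 11 − 1 = 10.
φ(29) = 29 − 1 = 28.
Multiply: 18 · 10 · 28 = 5040.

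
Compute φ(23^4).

267674

φ(279841) = 279841 · (1 − 1/23)
       = 279841 · 22/23 = 267674.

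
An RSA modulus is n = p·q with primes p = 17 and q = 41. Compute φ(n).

φ(697) = 697 · (1 − 1/17) · (1 − 1/41)
       = 697 · 640/697 = 640.

640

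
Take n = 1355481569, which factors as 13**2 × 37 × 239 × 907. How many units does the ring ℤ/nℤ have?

φ(13^2) = 13^1·(13−1) = 13·12 = 156.
φ(37) = 37 − 1 = 36.
φ(239) = 239 − 1 = 238.
φ(907) = 907 − 1 = 906.
Since φ is multiplicative, φ(1355481569) = 156 · 36 · 238 · 906 = 1210966848.

1210966848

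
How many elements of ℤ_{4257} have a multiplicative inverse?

4257 = 3**2 · 11 · 43.
φ(4257) = 4257 · (1 − 1/3) · (1 − 1/11) · (1 − 1/43)
       = 4257 · 840/1419 = 2520.

2520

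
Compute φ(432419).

362880

Prime factorization: 432419 = 13 · 29 · 31 · 37.
φ(432419) = 432419 · (1 − 1/13) · (1 − 1/29) · (1 − 1/31) · (1 − 1/37)
       = 432419 · 362880/432419 = 362880.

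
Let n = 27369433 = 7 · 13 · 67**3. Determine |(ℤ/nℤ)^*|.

21331728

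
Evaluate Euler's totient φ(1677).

1677 = 3 * 13 * 43.
φ(3) = 3 − 1 = 2.
φ(13) = 13 − 1 = 12.
φ(43) = 43 − 1 = 42.
Multiply: 2 · 12 · 42 = 1008.

1008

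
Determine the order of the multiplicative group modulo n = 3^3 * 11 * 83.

φ(3^3) = 3^2·(3−1) = 9·2 = 18.
φ(11) = 11 − 1 = 10.
φ(83) = 83 − 1 = 82.
φ(24651) = 18 × 10 × 82 = 14760.

14760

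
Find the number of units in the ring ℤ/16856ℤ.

7056

Factor 16856: 16856 = 2^3 × 7^2 × 43.
φ(2^3) = 2^3 − 2^2 = 8 − 4 = 4.
φ(7^2) = 7^1·(7−1) = 7·6 = 42.
φ(43) = 43 − 1 = 42.
φ(16856) = 4 × 42 × 42 = 7056.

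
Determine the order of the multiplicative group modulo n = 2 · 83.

φ(166) = 166 · (1 − 1/2) · (1 − 1/83)
       = 166 · 82/166 = 82.

82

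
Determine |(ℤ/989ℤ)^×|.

924

989 = 23 * 43.
φ(989) = 989 · (1 − 1/23) · (1 − 1/43)
       = 989 · 924/989 = 924.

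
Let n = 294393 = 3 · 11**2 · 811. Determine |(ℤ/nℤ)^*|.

φ(294393) = 294393 · (1 − 1/3) · (1 − 1/11) · (1 − 1/811)
       = 294393 · 16200/26763 = 178200.

178200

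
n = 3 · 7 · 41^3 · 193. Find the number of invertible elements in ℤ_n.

φ(3) = 3 − 1 = 2.
φ(7) = 7 − 1 = 6.
φ(41^3) = 41^2·(41−1) = 1681·40 = 67240.
φ(193) = 193 − 1 = 192.
Multiply: 2 · 6 · 67240 · 192 = 154920960.

154920960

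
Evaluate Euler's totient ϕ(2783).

Prime factorization: 2783 = 11^2 × 23.
φ(11^2) = 11^1·(11−1) = 11·10 = 110.
φ(23) = 23 − 1 = 22.
Since φ is multiplicative, φ(2783) = 110 · 22 = 2420.

2420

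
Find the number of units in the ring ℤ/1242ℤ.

Factor 1242: 1242 = 2 · 3^3 · 23.
φ(1242) = 1242 · (1 − 1/2) · (1 − 1/3) · (1 − 1/23)
       = 1242 · 44/138 = 396.

396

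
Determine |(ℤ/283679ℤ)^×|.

230400

283679 = 11 · 17 · 37 · 41.
φ(11) = 11 − 1 = 10.
φ(17) = 17 − 1 = 16.
φ(37) = 37 − 1 = 36.
φ(41) = 41 − 1 = 40.
Since φ is multiplicative, φ(283679) = 10 · 16 · 36 · 40 = 230400.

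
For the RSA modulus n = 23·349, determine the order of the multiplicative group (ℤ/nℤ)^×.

7656

φ(n) = (p − 1)(q − 1) = (23−1)(349−1) = 22·348 = 7656.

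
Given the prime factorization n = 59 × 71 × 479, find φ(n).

1940680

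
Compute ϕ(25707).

Prime factorization: 25707 = 3 · 11 · 19 · 41.
φ(3) = 3 − 1 = 2.
φ(11) = 11 − 1 = 10.
φ(19) = 19 − 1 = 18.
φ(41) = 41 − 1 = 40.
Since φ is multiplicative, φ(25707) = 2 · 10 · 18 · 40 = 14400.

14400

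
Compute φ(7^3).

294

φ(7^3) = 7^3 − 7^2 = 343 − 49 = 294.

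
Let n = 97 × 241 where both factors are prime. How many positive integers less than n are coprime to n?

φ(n) = (p − 1)(q − 1) = (97−1)(241−1) = 96·240 = 23040.

23040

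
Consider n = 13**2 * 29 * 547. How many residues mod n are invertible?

φ(13^2) = 13^1·(13−1) = 13·12 = 156.
φ(29) = 29 − 1 = 28.
φ(547) = 547 − 1 = 546.
Since φ is multiplicative, φ(2680847) = 156 · 28 · 546 = 2384928.

2384928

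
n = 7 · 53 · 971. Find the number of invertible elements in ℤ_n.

φ(7) = 7 − 1 = 6.
φ(53) = 53 − 1 = 52.
φ(971) = 971 − 1 = 970.
φ(360241) = 6 × 52 × 970 = 302640.

302640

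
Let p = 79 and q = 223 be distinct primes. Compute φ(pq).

17316

For distinct primes, φ(pq) = (p−1)(q−1) = 78 × 222 = 17316.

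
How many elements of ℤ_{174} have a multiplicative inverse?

56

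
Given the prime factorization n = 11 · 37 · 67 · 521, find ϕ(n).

12355200

φ(11) = 11 − 1 = 10.
φ(37) = 37 − 1 = 36.
φ(67) = 67 − 1 = 66.
φ(521) = 521 − 1 = 520.
Since φ is multiplicative, φ(14207149) = 10 · 36 · 66 · 520 = 12355200.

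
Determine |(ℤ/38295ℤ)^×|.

Factor 38295: 38295 = 3^2 · 5 · 23 · 37.
φ(3^2) = 3^1·(3−1) = 3·2 = 6.
φ(5) = 5 − 1 = 4.
φ(23) = 23 − 1 = 22.
φ(37) = 37 − 1 = 36.
Multiply: 6 · 4 · 22 · 36 = 19008.

19008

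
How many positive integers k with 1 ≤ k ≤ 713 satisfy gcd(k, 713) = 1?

660

Prime factorization: 713 = 23 · 31.
φ(713) = 713 · (1 − 1/23) · (1 − 1/31)
       = 713 · 660/713 = 660.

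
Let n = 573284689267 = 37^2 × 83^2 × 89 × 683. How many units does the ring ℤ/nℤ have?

544080569472

φ(573284689267) = 573284689267 · (1 − 1/37) · (1 − 1/83) · (1 − 1/89) · (1 − 1/683)
       = 573284689267 · 177167232/186676877 = 544080569472.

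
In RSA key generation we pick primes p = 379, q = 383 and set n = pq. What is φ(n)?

144396

φ(pq) = (p−1)(q−1) = 378 · 382 = 144396.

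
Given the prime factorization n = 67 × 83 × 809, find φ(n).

4372896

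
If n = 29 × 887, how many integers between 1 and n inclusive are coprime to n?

24808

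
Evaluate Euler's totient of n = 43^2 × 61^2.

6609960

φ(43^2) = 43^1·(43−1) = 43·42 = 1806.
φ(61^2) = 61^2 − 61^1 = 3721 − 61 = 3660.
φ(6880129) = 1806 × 3660 = 6609960.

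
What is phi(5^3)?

100

φ(5^3) = 5^2·(5−1) = 25·4 = 100.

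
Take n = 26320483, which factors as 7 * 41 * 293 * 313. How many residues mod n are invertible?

φ(26320483) = 26320483 · (1 − 1/7) · (1 − 1/41) · (1 − 1/293) · (1 − 1/313)
       = 26320483 · 21864960/26320483 = 21864960.

21864960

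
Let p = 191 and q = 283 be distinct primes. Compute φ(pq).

53580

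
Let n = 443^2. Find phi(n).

φ(443^2) = 443^1·(443−1) = 443·442 = 195806.

195806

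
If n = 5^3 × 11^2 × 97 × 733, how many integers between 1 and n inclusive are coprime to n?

φ(5^3) = 5^3 − 5^2 = 125 − 25 = 100.
φ(11^2) = 11^2 − 11^1 = 121 − 11 = 110.
φ(97) = 97 − 1 = 96.
φ(733) = 733 − 1 = 732.
Multiply: 100 · 110 · 96 · 732 = 772992000.

772992000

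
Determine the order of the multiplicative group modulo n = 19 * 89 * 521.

φ(881011) = 881011 · (1 − 1/19) · (1 − 1/89) · (1 − 1/521)
       = 881011 · 823680/881011 = 823680.

823680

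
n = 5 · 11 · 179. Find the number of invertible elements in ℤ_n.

7120

φ(5) = 5 − 1 = 4.
φ(11) = 11 − 1 = 10.
φ(179) = 179 − 1 = 178.
Since φ is multiplicative, φ(9845) = 4 · 10 · 178 = 7120.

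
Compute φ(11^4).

φ(14641) = 14641 · (1 − 1/11)
       = 14641 · 10/11 = 13310.

13310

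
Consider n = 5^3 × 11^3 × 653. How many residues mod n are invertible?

78892000

φ(108642875) = 108642875 · (1 − 1/5) · (1 − 1/11) · (1 − 1/653)
       = 108642875 · 26080/35915 = 78892000.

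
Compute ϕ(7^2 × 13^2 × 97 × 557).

φ(447414149) = 447414149 · (1 − 1/7) · (1 − 1/13) · (1 − 1/97) · (1 − 1/557)
       = 447414149 · 3843072/4916639 = 349719552.

349719552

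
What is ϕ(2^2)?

2

φ(2^2) = 2^2 − 2^1 = 4 − 2 = 2.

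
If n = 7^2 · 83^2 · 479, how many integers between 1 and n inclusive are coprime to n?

136637256

φ(7^2) = 7^2 − 7^1 = 49 − 7 = 42.
φ(83^2) = 83^2 − 83^1 = 6889 − 83 = 6806.
φ(479) = 479 − 1 = 478.
Since φ is multiplicative, φ(161691719) = 42 · 6806 · 478 = 136637256.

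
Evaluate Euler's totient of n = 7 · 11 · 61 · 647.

2325600

φ(7) = 7 − 1 = 6.
φ(11) = 11 − 1 = 10.
φ(61) = 61 − 1 = 60.
φ(647) = 647 − 1 = 646.
φ(3038959) = 6 × 10 × 60 × 646 = 2325600.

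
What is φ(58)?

28

Factor 58: 58 = 2 × 29.
φ(58) = 58 · (1 − 1/2) · (1 − 1/29)
       = 58 · 28/58 = 28.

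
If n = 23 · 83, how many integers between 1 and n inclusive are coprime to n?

1804

φ(1909) = 1909 · (1 − 1/23) · (1 − 1/83)
       = 1909 · 1804/1909 = 1804.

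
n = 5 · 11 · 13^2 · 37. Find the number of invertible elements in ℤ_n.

φ(5) = 5 − 1 = 4.
φ(11) = 11 − 1 = 10.
φ(13^2) = 13^1·(13−1) = 13·12 = 156.
φ(37) = 37 − 1 = 36.
Multiply: 4 · 10 · 156 · 36 = 224640.

224640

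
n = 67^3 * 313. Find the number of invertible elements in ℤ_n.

φ(67^3) = 67^2·(67−1) = 4489·66 = 296274.
φ(313) = 313 − 1 = 312.
Since φ is multiplicative, φ(94138819) = 296274 · 312 = 92437488.

92437488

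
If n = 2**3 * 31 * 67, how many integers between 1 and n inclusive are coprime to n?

7920

φ(16616) = 16616 · (1 − 1/2) · (1 − 1/31) · (1 − 1/67)
       = 16616 · 1980/4154 = 7920.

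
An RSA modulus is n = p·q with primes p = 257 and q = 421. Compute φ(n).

107520

φ(pq) = (p−1)(q−1) = 256 · 420 = 107520.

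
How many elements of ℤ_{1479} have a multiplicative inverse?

1479 = 3 · 17 · 29.
φ(1479) = 1479 · (1 − 1/3) · (1 − 1/17) · (1 − 1/29)
       = 1479 · 896/1479 = 896.

896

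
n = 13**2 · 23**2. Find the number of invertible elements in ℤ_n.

78936

φ(13^2) = 13^1·(13−1) = 13·12 = 156.
φ(23^2) = 23^1·(23−1) = 23·22 = 506.
Since φ is multiplicative, φ(89401) = 156 · 506 = 78936.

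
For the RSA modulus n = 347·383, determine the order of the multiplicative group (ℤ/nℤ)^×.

132172

For distinct primes, φ(pq) = (p−1)(q−1) = 346 × 382 = 132172.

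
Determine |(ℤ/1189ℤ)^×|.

Factor 1189: 1189 = 29 * 41.
φ(1189) = 1189 · (1 − 1/29) · (1 − 1/41)
       = 1189 · 1120/1189 = 1120.

1120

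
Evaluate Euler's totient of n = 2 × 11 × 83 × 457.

φ(834482) = 834482 · (1 − 1/2) · (1 − 1/11) · (1 − 1/83) · (1 − 1/457)
       = 834482 · 373920/834482 = 373920.

373920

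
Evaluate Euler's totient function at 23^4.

φ(279841) = 279841 · (1 − 1/23)
       = 279841 · 22/23 = 267674.

267674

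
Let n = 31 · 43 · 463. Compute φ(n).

582120

φ(31) = 31 − 1 = 30.
φ(43) = 43 − 1 = 42.
φ(463) = 463 − 1 = 462.
Since φ is multiplicative, φ(617179) = 30 · 42 · 462 = 582120.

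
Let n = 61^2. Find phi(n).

φ(61^2) = 61^1·(61−1) = 61·60 = 3660.

3660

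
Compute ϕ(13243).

13243 = 17 × 19 × 41.
φ(13243) = 13243 · (1 − 1/17) · (1 − 1/19) · (1 − 1/41)
       = 13243 · 11520/13243 = 11520.

11520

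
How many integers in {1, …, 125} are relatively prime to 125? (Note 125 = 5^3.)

φ(5^3) = 5^3 − 5^2 = 125 − 25 = 100.

100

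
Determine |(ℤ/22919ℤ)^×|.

Prime factorization: 22919 = 13 · 41 · 43.
φ(22919) = 22919 · (1 − 1/13) · (1 − 1/41) · (1 − 1/43)
       = 22919 · 20160/22919 = 20160.

20160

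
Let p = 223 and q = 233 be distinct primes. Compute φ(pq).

51504

φ(51959) = 51959 · (1 − 1/223) · (1 − 1/233)
       = 51959 · 51504/51959 = 51504.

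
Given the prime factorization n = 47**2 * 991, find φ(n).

φ(47^2) = 47^2 − 47^1 = 2209 − 47 = 2162.
φ(991) = 991 − 1 = 990.
Multiply: 2162 · 990 = 2140380.

2140380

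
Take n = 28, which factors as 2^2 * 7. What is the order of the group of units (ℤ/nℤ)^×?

12

φ(2^2) = 2^2 − 2^1 = 4 − 2 = 2.
φ(7) = 7 − 1 = 6.
φ(28) = 2 × 6 = 12.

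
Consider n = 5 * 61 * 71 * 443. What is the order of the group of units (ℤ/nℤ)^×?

7425600

φ(9593165) = 9593165 · (1 − 1/5) · (1 − 1/61) · (1 − 1/71) · (1 − 1/443)
       = 9593165 · 7425600/9593165 = 7425600.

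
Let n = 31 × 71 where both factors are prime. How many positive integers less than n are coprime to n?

φ(pq) = (p−1)(q−1) = 30 · 70 = 2100.

2100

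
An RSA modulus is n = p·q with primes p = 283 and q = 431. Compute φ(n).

For distinct primes, φ(pq) = (p−1)(q−1) = 282 × 430 = 121260.

121260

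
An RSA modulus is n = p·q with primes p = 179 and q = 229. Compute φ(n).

φ(pq) = (p−1)(q−1) = 178 · 228 = 40584.

40584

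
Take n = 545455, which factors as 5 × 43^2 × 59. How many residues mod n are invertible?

φ(5) = 5 − 1 = 4.
φ(43^2) = 43^2 − 43^1 = 1849 − 43 = 1806.
φ(59) = 59 − 1 = 58.
Multiply: 4 · 1806 · 58 = 418992.

418992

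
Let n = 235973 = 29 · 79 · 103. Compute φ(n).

222768

φ(235973) = 235973 · (1 − 1/29) · (1 − 1/79) · (1 − 1/103)
       = 235973 · 222768/235973 = 222768.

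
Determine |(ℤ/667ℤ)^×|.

Factor 667: 667 = 23 * 29.
φ(23) = 23 − 1 = 22.
φ(29) = 29 − 1 = 28.
Multiply: 22 · 28 = 616.

616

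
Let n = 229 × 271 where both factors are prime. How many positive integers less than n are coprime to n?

For distinct primes, φ(pq) = (p−1)(q−1) = 228 × 270 = 61560.

61560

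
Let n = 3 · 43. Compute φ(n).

φ(3) = 3 − 1 = 2.
φ(43) = 43 − 1 = 42.
Multiply: 2 · 42 = 84.

84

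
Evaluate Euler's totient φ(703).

Prime factorization: 703 = 19 · 37.
φ(19) = 19 − 1 = 18.
φ(37) = 37 − 1 = 36.
Since φ is multiplicative, φ(703) = 18 · 36 = 648.

648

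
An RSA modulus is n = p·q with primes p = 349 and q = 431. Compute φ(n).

For distinct primes, φ(pq) = (p−1)(q−1) = 348 × 430 = 149640.

149640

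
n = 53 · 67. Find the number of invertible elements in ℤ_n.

3432

φ(53) = 53 − 1 = 52.
φ(67) = 67 − 1 = 66.
Since φ is multiplicative, φ(3551) = 52 · 66 = 3432.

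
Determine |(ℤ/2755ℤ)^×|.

Factor 2755: 2755 = 5 · 19 · 29.
φ(2755) = 2755 · (1 − 1/5) · (1 − 1/19) · (1 − 1/29)
       = 2755 · 2016/2755 = 2016.

2016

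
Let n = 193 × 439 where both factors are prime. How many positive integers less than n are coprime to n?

84096

φ(193) = 193 − 1 = 192.
φ(439) = 439 − 1 = 438.
Since φ is multiplicative, φ(84727) = 192 · 438 = 84096.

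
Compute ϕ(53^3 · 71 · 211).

2147199600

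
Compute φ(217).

180

Factor 217: 217 = 7 · 31.
φ(217) = 217 · (1 − 1/7) · (1 − 1/31)
       = 217 · 180/217 = 180.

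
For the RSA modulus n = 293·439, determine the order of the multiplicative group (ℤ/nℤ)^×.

127896

φ(pq) = (p−1)(q−1) = 292 · 438 = 127896.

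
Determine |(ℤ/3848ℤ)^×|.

Prime factorization: 3848 = 2^3 · 13 · 37.
φ(2^3) = 2^3 − 2^2 = 8 − 4 = 4.
φ(13) = 13 − 1 = 12.
φ(37) = 37 − 1 = 36.
Multiply: 4 · 12 · 36 = 1728.

1728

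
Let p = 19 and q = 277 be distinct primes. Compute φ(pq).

φ(pq) = (p−1)(q−1) = 18 · 276 = 4968.

4968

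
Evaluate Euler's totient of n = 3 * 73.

φ(3) = 3 − 1 = 2.
φ(73) = 73 − 1 = 72.
Multiply: 2 · 72 = 144.

144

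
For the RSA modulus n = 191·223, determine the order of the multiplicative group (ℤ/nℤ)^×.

φ(pq) = (p−1)(q−1) = 190 · 222 = 42180.

42180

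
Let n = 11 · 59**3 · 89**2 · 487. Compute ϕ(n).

φ(11) = 11 − 1 = 10.
φ(59^3) = 59^3 − 59^2 = 205379 − 3481 = 201898.
φ(89^2) = 89^2 − 89^1 = 7921 − 89 = 7832.
φ(487) = 487 − 1 = 486.
Since φ is multiplicative, φ(8714805415063) = 10 · 201898 · 7832 · 486 = 7684948560960.

7684948560960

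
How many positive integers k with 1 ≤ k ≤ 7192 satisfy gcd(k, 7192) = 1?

Prime factorization: 7192 = 2^3 · 29 · 31.
φ(2^3) = 2^3 − 2^2 = 8 − 4 = 4.
φ(29) = 29 − 1 = 28.
φ(31) = 31 − 1 = 30.
Since φ is multiplicative, φ(7192) = 4 · 28 · 30 = 3360.

3360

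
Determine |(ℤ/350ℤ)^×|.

First factor: 350 = 2 · 5^2 · 7.
φ(2) = 2 − 1 = 1.
φ(5^2) = 5^2 − 5^1 = 25 − 5 = 20.
φ(7) = 7 − 1 = 6.
φ(350) = 1 × 20 × 6 = 120.

120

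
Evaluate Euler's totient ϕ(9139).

7776

Factor 9139: 9139 = 13 × 19 × 37.
φ(13) = 13 − 1 = 12.
φ(19) = 19 − 1 = 18.
φ(37) = 37 − 1 = 36.
φ(9139) = 12 × 18 × 36 = 7776.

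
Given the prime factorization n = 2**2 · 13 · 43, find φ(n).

1008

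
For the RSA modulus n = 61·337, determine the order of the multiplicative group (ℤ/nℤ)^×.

20160

φ(61) = 61 − 1 = 60.
φ(337) = 337 − 1 = 336.
φ(20557) = 60 × 336 = 20160.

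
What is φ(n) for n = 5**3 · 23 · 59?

127600

φ(169625) = 169625 · (1 − 1/5) · (1 − 1/23) · (1 − 1/59)
       = 169625 · 5104/6785 = 127600.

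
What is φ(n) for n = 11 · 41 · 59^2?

1368800

φ(11) = 11 − 1 = 10.
φ(41) = 41 − 1 = 40.
φ(59^2) = 59^2 − 59^1 = 3481 − 59 = 3422.
φ(1569931) = 10 × 40 × 3422 = 1368800.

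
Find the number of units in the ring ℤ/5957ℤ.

4752

5957 = 7 * 23 * 37.
φ(5957) = 5957 · (1 − 1/7) · (1 − 1/23) · (1 − 1/37)
       = 5957 · 4752/5957 = 4752.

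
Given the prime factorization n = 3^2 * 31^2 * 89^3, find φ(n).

3889527840

φ(3^2) = 3^1·(3−1) = 3·2 = 6.
φ(31^2) = 31^1·(31−1) = 31·30 = 930.
φ(89^3) = 89^2·(89−1) = 7921·88 = 697048.
Since φ is multiplicative, φ(6097276881) = 6 · 930 · 697048 = 3889527840.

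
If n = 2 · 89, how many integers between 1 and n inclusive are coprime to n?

φ(178) = 178 · (1 − 1/2) · (1 − 1/89)
       = 178 · 88/178 = 88.

88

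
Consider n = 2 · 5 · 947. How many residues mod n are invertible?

φ(9470) = 9470 · (1 − 1/2) · (1 − 1/5) · (1 − 1/947)
       = 9470 · 3784/9470 = 3784.

3784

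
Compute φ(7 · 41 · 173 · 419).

17255040

φ(7) = 7 − 1 = 6.
φ(41) = 41 − 1 = 40.
φ(173) = 173 − 1 = 172.
φ(419) = 419 − 1 = 418.
φ(20803769) = 6 × 40 × 172 × 418 = 17255040.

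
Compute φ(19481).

14520

First factor: 19481 = 7 × 11^2 × 23.
φ(7) = 7 − 1 = 6.
φ(11^2) = 11^1·(11−1) = 11·10 = 110.
φ(23) = 23 − 1 = 22.
Multiply: 6 · 110 · 22 = 14520.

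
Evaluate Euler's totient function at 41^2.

1640

φ(41^2) = 41^1·(41−1) = 41·40 = 1640.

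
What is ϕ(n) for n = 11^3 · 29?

33880

φ(38599) = 38599 · (1 − 1/11) · (1 − 1/29)
       = 38599 · 280/319 = 33880.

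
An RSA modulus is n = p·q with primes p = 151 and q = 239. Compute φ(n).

φ(151) = 151 − 1 = 150.
φ(239) = 239 − 1 = 238.
Since φ is multiplicative, φ(36089) = 150 · 238 = 35700.

35700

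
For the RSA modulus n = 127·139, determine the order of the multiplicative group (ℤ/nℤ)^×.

For distinct primes, φ(pq) = (p−1)(q−1) = 126 × 138 = 17388.

17388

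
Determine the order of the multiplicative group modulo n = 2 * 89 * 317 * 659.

18297664

φ(37184734) = 37184734 · (1 − 1/2) · (1 − 1/89) · (1 − 1/317) · (1 − 1/659)
       = 37184734 · 18297664/37184734 = 18297664.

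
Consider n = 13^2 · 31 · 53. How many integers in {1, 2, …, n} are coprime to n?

φ(277667) = 277667 · (1 − 1/13) · (1 − 1/31) · (1 − 1/53)
       = 277667 · 18720/21359 = 243360.

243360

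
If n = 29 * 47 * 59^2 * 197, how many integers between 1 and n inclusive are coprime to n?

φ(934686791) = 934686791 · (1 − 1/29) · (1 − 1/47) · (1 − 1/59) · (1 − 1/197)
       = 934686791 · 14641984/15842149 = 863877056.

863877056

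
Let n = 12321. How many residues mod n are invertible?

7992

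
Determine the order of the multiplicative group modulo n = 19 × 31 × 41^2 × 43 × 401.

14878080000

φ(19) = 19 − 1 = 18.
φ(31) = 31 − 1 = 30.
φ(41^2) = 41^1·(41−1) = 41·40 = 1640.
φ(43) = 43 − 1 = 42.
φ(401) = 401 − 1 = 400.
φ(17072449487) = 18 × 30 × 1640 × 42 × 400 = 14878080000.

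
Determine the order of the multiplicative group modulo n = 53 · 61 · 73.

224640

φ(53) = 53 − 1 = 52.
φ(61) = 61 − 1 = 60.
φ(73) = 73 − 1 = 72.
φ(236009) = 52 × 60 × 72 = 224640.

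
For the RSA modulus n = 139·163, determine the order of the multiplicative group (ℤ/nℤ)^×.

φ(pq) = (p−1)(q−1) = 138 · 162 = 22356.

22356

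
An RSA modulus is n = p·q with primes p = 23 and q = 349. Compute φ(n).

7656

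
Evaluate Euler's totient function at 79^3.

φ(79^3) = 79^2·(79−1) = 6241·78 = 486798.

486798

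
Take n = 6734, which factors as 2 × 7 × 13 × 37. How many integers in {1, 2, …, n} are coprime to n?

φ(6734) = 6734 · (1 − 1/2) · (1 − 1/7) · (1 − 1/13) · (1 − 1/37)
       = 6734 · 2592/6734 = 2592.

2592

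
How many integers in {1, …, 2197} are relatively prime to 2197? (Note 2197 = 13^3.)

2028

φ(2197) = 2197 · (1 − 1/13)
       = 2197 · 12/13 = 2028.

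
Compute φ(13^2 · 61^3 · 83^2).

φ(13^2) = 13^1·(13−1) = 13·12 = 156.
φ(61^3) = 61^3 − 61^2 = 226981 − 3721 = 223260.
φ(83^2) = 83^2 − 83^1 = 6889 − 83 = 6806.
Since φ is multiplicative, φ(264260586421) = 156 · 223260 · 6806 = 237043179360.

237043179360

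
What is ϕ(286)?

120

Prime factorization: 286 = 2 · 11 · 13.
φ(286) = 286 · (1 − 1/2) · (1 − 1/11) · (1 − 1/13)
       = 286 · 120/286 = 120.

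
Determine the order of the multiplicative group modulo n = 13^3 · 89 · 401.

φ(13^3) = 13^2·(13−1) = 169·12 = 2028.
φ(89) = 89 − 1 = 88.
φ(401) = 401 − 1 = 400.
φ(78408733) = 2028 × 88 × 400 = 71385600.

71385600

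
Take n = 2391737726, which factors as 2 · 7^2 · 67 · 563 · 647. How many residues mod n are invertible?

1006380144

φ(2391737726) = 2391737726 · (1 − 1/2) · (1 − 1/7) · (1 − 1/67) · (1 − 1/563) · (1 − 1/647)
       = 2391737726 · 143768592/341676818 = 1006380144.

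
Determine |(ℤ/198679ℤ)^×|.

198679 = 13 · 17 · 29 · 31.
φ(198679) = 198679 · (1 − 1/13) · (1 − 1/17) · (1 − 1/29) · (1 − 1/31)
       = 198679 · 161280/198679 = 161280.

161280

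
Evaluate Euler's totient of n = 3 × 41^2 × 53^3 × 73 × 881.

φ(3) = 3 − 1 = 2.
φ(41^2) = 41^1·(41−1) = 41·40 = 1640.
φ(53^3) = 53^3 − 53^2 = 148877 − 2809 = 146068.
φ(73) = 73 − 1 = 72.
φ(881) = 881 − 1 = 880.
Since φ is multiplicative, φ(48285345744543) = 2 · 1640 · 146068 · 72 · 880 = 30355968614400.

30355968614400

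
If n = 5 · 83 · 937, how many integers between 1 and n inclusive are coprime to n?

307008

φ(5) = 5 − 1 = 4.
φ(83) = 83 − 1 = 82.
φ(937) = 937 − 1 = 936.
φ(388855) = 4 × 82 × 936 = 307008.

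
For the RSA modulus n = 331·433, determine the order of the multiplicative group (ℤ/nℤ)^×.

142560

φ(pq) = (p−1)(q−1) = 330 · 432 = 142560.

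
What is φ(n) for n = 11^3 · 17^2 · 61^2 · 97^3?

1088053026508800

φ(1306323594529547) = 1306323594529547 · (1 − 1/11) · (1 − 1/17) · (1 − 1/61) · (1 − 1/97)
       = 1306323594529547 · 921600/1106479 = 1088053026508800.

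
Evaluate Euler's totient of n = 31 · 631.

18900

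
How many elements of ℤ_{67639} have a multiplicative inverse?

Prime factorization: 67639 = 11^2 · 13 · 43.
φ(11^2) = 11^1·(11−1) = 11·10 = 110.
φ(13) = 13 − 1 = 12.
φ(43) = 43 − 1 = 42.
φ(67639) = 110 × 12 × 42 = 55440.

55440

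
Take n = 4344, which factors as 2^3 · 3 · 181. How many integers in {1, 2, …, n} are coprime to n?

φ(2^3) = 2^3 − 2^2 = 8 − 4 = 4.
φ(3) = 3 − 1 = 2.
φ(181) = 181 − 1 = 180.
Since φ is multiplicative, φ(4344) = 4 · 2 · 180 = 1440.

1440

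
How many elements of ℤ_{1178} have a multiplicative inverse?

540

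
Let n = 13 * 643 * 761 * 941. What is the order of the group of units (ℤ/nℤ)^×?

5503737600

φ(5985888259) = 5985888259 · (1 − 1/13) · (1 − 1/643) · (1 − 1/761) · (1 − 1/941)
       = 5985888259 · 5503737600/5985888259 = 5503737600.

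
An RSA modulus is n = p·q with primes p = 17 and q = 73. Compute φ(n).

1152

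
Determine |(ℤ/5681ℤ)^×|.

Prime factorization: 5681 = 13 · 19 · 23.
φ(13) = 13 − 1 = 12.
φ(19) = 19 − 1 = 18.
φ(23) = 23 − 1 = 22.
φ(5681) = 12 × 18 × 22 = 4752.

4752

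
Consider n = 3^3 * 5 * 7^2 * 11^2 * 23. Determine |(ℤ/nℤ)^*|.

φ(18409545) = 18409545 · (1 − 1/3) · (1 − 1/5) · (1 − 1/7) · (1 − 1/11) · (1 − 1/23)
       = 18409545 · 10560/26565 = 7318080.

7318080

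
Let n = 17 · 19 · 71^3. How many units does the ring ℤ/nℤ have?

101626560

φ(115605253) = 115605253 · (1 − 1/17) · (1 − 1/19) · (1 − 1/71)
       = 115605253 · 20160/22933 = 101626560.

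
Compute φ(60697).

44352

First factor: 60697 = 7 * 13 * 23 * 29.
φ(60697) = 60697 · (1 − 1/7) · (1 − 1/13) · (1 − 1/23) · (1 − 1/29)
       = 60697 · 44352/60697 = 44352.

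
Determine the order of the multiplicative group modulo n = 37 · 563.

20232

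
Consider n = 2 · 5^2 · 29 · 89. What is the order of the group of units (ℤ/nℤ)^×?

φ(129050) = 129050 · (1 − 1/2) · (1 − 1/5) · (1 − 1/29) · (1 − 1/89)
       = 129050 · 9856/25810 = 49280.

49280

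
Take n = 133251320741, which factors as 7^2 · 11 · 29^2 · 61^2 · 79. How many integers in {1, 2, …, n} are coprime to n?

97360099200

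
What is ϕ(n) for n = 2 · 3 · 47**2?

φ(13254) = 13254 · (1 − 1/2) · (1 − 1/3) · (1 − 1/47)
       = 13254 · 92/282 = 4324.

4324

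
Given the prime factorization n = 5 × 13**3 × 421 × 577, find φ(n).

φ(5) = 5 − 1 = 4.
φ(13^3) = 13^3 − 13^2 = 2197 − 169 = 2028.
φ(421) = 421 − 1 = 420.
φ(577) = 577 − 1 = 576.
Multiply: 4 · 2028 · 420 · 576 = 1962455040.

1962455040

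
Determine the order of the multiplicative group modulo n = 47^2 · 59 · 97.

12038016

φ(12642107) = 12642107 · (1 − 1/47) · (1 − 1/59) · (1 − 1/97)
       = 12642107 · 256128/268981 = 12038016.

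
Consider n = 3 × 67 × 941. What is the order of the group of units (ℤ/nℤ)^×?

124080

φ(189141) = 189141 · (1 − 1/3) · (1 − 1/67) · (1 − 1/941)
       = 189141 · 124080/189141 = 124080.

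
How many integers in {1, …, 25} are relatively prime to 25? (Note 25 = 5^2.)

20

φ(5^2) = 5^1·(5−1) = 5·4 = 20.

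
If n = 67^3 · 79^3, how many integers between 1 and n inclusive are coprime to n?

φ(148287888757) = 148287888757 · (1 − 1/67) · (1 − 1/79)
       = 148287888757 · 5148/5293 = 144225590652.

144225590652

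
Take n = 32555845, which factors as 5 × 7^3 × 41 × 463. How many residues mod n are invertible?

21732480

φ(32555845) = 32555845 · (1 − 1/5) · (1 − 1/7) · (1 − 1/41) · (1 − 1/463)
       = 32555845 · 443520/664405 = 21732480.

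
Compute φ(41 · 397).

φ(16277) = 16277 · (1 − 1/41) · (1 − 1/397)
       = 16277 · 15840/16277 = 15840.

15840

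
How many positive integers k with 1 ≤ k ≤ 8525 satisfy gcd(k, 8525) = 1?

8525 = 5^2 * 11 * 31.
φ(5^2) = 5^2 − 5^1 = 25 − 5 = 20.
φ(11) = 11 − 1 = 10.
φ(31) = 31 − 1 = 30.
Multiply: 20 · 10 · 30 = 6000.

6000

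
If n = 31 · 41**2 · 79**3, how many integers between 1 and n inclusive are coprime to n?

φ(31) = 31 − 1 = 30.
φ(41^2) = 41^1·(41−1) = 41·40 = 1640.
φ(79^3) = 79^3 − 79^2 = 493039 − 6241 = 486798.
Since φ is multiplicative, φ(25692755329) = 30 · 1640 · 486798 = 23950461600.

23950461600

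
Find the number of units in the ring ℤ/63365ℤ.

Prime factorization: 63365 = 5 · 19 · 23 · 29.
φ(5) = 5 − 1 = 4.
φ(19) = 19 − 1 = 18.
φ(23) = 23 − 1 = 22.
φ(29) = 29 − 1 = 28.
Since φ is multiplicative, φ(63365) = 4 · 18 · 22 · 28 = 44352.

44352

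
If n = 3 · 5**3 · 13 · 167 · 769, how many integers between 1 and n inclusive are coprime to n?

305971200

φ(3) = 3 − 1 = 2.
φ(5^3) = 5^2·(5−1) = 25·4 = 100.
φ(13) = 13 − 1 = 12.
φ(167) = 167 − 1 = 166.
φ(769) = 769 − 1 = 768.
Multiply: 2 · 100 · 12 · 166 · 768 = 305971200.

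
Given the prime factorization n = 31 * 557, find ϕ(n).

16680

φ(31) = 31 − 1 = 30.
φ(557) = 557 − 1 = 556.
Multiply: 30 · 556 = 16680.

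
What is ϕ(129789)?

71280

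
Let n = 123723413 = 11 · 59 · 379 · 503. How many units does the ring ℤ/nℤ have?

φ(123723413) = 123723413 · (1 − 1/11) · (1 − 1/59) · (1 − 1/379) · (1 − 1/503)
       = 123723413 · 110058480/123723413 = 110058480.

110058480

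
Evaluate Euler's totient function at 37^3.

49284

φ(37^3) = 37^2·(37−1) = 1369·36 = 49284.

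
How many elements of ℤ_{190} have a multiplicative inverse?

Prime factorization: 190 = 2 × 5 × 19.
φ(2) = 2 − 1 = 1.
φ(5) = 5 − 1 = 4.
φ(19) = 19 − 1 = 18.
Since φ is multiplicative, φ(190) = 1 · 4 · 18 = 72.

72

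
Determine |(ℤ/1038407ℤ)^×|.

907200

First factor: 1038407 = 19 × 31 × 41 × 43.
φ(1038407) = 1038407 · (1 − 1/19) · (1 − 1/31) · (1 − 1/41) · (1 − 1/43)
       = 1038407 · 907200/1038407 = 907200.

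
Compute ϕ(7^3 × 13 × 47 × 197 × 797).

φ(7^3) = 7^3 − 7^2 = 343 − 49 = 294.
φ(13) = 13 − 1 = 12.
φ(47) = 47 − 1 = 46.
φ(197) = 197 − 1 = 196.
φ(797) = 797 − 1 = 796.
Since φ is multiplicative, φ(32904847157) = 294 · 12 · 46 · 196 · 796 = 25319524608.

25319524608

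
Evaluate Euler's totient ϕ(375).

200

First factor: 375 = 3 × 5^3.
φ(375) = 375 · (1 − 1/3) · (1 − 1/5)
       = 375 · 8/15 = 200.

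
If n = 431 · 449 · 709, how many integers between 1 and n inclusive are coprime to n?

φ(431) = 431 − 1 = 430.
φ(449) = 449 − 1 = 448.
φ(709) = 709 − 1 = 708.
Since φ is multiplicative, φ(137204971) = 430 · 448 · 708 = 136389120.

136389120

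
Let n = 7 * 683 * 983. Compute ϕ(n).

φ(4699723) = 4699723 · (1 − 1/7) · (1 − 1/683) · (1 − 1/983)
       = 4699723 · 4018344/4699723 = 4018344.

4018344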